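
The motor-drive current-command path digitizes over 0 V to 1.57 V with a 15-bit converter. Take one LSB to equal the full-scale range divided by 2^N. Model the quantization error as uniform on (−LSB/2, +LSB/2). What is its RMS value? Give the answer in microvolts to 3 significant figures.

13.8 µV

V_FS = 1.57 V.
One LSB is 1.57 V / 32768 = 47.913 µV.
For a uniform distribution on [−LSB/2, +LSB/2], V_rms = LSB/√12 = 47.913 µV/3.4641 = 13.8 µV.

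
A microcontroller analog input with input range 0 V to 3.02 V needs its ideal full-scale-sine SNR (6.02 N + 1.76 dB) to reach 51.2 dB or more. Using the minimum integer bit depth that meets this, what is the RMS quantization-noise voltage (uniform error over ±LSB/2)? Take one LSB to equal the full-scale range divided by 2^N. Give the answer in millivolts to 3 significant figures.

1.70 mV

Range is 3.02 V.
6.02 N + 1.76 ≥ 51.2 gives N ≥ 8.213, so the minimum integer is 9.
Step size = 3.02/512 V = 5.8984 mV.
V_rms = LSB/√12 = 1.70 mV.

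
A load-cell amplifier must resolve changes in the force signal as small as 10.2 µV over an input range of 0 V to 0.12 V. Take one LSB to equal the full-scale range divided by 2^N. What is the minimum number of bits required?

V_FS = 0.12 V.
Need 2^N ≥ 0.12 V / 10.2 µV = 11760 → N_min = 14.

14 bits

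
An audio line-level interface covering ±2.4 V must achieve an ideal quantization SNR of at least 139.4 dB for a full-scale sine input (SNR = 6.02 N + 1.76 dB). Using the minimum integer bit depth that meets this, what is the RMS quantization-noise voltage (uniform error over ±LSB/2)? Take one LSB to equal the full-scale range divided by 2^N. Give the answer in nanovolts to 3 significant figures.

The full-scale span is 2.4 − (-2.4) = 4.8 V.
6.02 N + 1.76 ≥ 139.4 gives N ≥ 22.864, so the minimum integer is 23.
One LSB is 4.8 V / 8388608 = 0.57220 µV.
V_rms = LSB/√12 = 165 nV.

165 nV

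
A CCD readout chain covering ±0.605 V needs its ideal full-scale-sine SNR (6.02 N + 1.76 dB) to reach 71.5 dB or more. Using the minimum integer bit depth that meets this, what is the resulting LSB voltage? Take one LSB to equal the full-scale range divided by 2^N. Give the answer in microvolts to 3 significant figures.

Range = 0.605 − (-0.605) = 1.21 V.
N ≥ (71.5 − 1.76)/6.02 = 11.585 → N_min = 12.
LSB = 1.21 V ÷ 2^12 = 1.21/4096 V = 295 µV.

295 µV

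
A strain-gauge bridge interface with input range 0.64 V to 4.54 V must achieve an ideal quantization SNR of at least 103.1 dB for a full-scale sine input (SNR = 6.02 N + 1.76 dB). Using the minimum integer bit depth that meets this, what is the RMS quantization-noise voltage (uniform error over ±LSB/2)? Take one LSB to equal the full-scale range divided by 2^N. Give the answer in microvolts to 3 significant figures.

8.59 µV

Full-scale range = 4.54 V − (0.64 V) = 3.9 V.
N ≥ (103.1 − 1.76)/6.02 = 16.834 → N_min = 17.
One LSB is 3.9 V / 131072 = 29.755 µV.
RMS noise = LSB/√12 = 8.59 µV.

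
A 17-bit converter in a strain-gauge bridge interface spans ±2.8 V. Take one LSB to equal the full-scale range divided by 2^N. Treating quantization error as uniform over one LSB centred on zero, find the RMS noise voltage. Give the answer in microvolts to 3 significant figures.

Full-scale range = 2.8 V − (-2.8 V) = 5.6 V.
LSB = 5.6 V / 2^17 = 42.725 µV.
V_rms = LSB/√12 = 42.725 µV / √12 = 12.3 µV.

12.3 µV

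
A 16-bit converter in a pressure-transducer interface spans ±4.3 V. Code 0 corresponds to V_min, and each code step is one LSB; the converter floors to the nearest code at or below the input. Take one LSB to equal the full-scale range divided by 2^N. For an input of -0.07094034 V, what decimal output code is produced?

32227

The full-scale span is 4.3 − (-4.3) = 8.6 V. LSB = 8.6 V / 2^16 ≈ 131.2 µV.
(V_in − V_min) × 2^16/range = (-0.07094034 − (-4.3)) × 65536/8.6 = 32227.402.
Floor → code = 32227.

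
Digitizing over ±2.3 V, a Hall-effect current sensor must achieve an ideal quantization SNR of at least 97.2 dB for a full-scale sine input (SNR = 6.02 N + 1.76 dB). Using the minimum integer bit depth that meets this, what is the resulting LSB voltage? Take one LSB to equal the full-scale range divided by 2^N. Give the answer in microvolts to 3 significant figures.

The full-scale span is 2.3 − (-2.3) = 4.6 V.
Solving 6.02 N ≥ 97.2 − 1.76: N ≥ 15.854. Round up → N = 16.
Step size = 4.6/65536 V = 70.2 µV.

70.2 µV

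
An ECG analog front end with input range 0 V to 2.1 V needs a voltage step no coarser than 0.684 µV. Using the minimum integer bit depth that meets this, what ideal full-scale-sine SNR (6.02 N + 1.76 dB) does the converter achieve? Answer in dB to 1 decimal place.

134.2 dB

Range is 2.1 V.
Levels needed ≥ 2.1/0.684 µV = 3.070e6. 2^22 = 4194304 suffices, so N_min = 22.
SNR = 6.02 × 22 + 1.76 = 134.20 dB.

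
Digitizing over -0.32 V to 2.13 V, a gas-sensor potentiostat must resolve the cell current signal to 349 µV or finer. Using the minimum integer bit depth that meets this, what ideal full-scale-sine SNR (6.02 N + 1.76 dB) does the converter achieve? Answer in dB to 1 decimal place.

The full-scale span is 2.13 − (-0.32) = 2.45 V.
Need 2^N ≥ 2.45 V / 349 µV = 7020 → N_min = 13.
SNR = 6.02 × 13 + 1.76 = 80.02 dB.

80.0 dB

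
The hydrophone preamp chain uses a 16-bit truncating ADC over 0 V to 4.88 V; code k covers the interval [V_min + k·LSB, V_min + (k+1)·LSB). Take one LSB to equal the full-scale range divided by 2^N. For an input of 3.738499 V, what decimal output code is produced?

50206

V_FS = 4.88 V. LSB = 4.88 V / 2^16 ≈ 74.46 µV.
code = ⌊(V_in − V_min)/LSB⌋ = ⌊(V_in − V_min) × 2^16 / range⌋
     = ⌊(3.738499 − (0)) × 65536 / 4.88⌋ = ⌊3.738499 × 65536/4.88⌋
     = ⌊50206.203⌋ = 50206.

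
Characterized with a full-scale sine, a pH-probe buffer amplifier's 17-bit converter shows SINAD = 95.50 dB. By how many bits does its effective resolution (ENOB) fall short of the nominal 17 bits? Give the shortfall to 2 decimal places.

N_eff = (95.50 − 1.76)/6.02 = 15.5714 bits.
Lost resolution: 17 − 15.5714 = 1.4286 bits.

1.43 bits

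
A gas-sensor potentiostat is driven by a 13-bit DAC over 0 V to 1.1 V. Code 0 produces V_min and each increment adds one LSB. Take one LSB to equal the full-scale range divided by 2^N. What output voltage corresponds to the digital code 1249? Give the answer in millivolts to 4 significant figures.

167.7 mV

Full-scale range = 1.1 V. LSB = 1.1 V / 2^13.
Output = V_min + (1249/8192) × range = 0 + 0.152466 × 1.1 V
      = 0 V + 0.167712 V = 0.167712 V.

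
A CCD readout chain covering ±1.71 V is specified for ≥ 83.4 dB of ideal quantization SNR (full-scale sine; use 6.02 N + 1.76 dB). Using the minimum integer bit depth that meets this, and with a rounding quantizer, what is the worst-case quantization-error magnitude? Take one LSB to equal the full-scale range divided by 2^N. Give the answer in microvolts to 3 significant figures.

Full-scale range = 1.71 V − (-1.71 V) = 3.42 V.
N ≥ (83.4 − 1.76)/6.02 = 13.561 → N_min = 14.
One LSB is 3.42 V / 16384 = 208.74 µV.
Half an LSB is 104 µV.

104 µV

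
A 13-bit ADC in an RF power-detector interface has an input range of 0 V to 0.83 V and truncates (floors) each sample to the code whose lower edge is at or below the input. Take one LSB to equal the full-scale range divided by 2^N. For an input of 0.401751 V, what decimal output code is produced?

3965

V_FS = 0.83 V. LSB = 0.83 V / 2^13 ≈ 101.3 µV.
(V_in − V_min) × 2^13/range = (0.401751 − (0)) × 8192/0.83 = 3965.234.
Floor → code = 3965.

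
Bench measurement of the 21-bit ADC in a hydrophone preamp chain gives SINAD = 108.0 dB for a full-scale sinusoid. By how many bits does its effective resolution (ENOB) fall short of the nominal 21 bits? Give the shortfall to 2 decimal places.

3.35 bits

N_eff = (108.0 − 1.76)/6.02 = 17.6478 bits.
21 − 17.6478 = 3.35 bits below nominal.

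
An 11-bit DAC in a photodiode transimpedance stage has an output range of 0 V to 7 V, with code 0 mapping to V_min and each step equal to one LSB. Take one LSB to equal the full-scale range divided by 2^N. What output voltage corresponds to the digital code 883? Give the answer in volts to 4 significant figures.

3.018 V

Full-scale range = 7 V. LSB = 7 V / 2^11.
Output = V_min + (883/2048) × range = 0 + 0.431152 × 7 V
      = 0 + 3.01807 = 3.01807 V.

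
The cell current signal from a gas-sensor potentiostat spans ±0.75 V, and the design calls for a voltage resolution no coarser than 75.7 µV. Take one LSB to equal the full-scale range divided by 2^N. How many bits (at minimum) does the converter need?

15 bits

The full-scale span is 0.75 − (-0.75) = 1.5 V.
Levels needed ≥ 1.5/75.7 µV = 19820. 2^15 = 32768 suffices, so N_min = 15.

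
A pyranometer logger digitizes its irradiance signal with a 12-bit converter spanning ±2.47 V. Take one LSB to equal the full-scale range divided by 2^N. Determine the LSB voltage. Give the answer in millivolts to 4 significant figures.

1.206 mV

The full-scale span is 2.47 − (-2.47) = 4.94 V.
2^12 = 4096 levels.
One LSB is 4.94 V / 4096 = 1.206 mV.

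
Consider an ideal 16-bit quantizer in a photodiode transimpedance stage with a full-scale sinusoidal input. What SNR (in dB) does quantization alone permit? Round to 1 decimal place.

98.1 dB

For an ideal N-bit converter with full-scale sine input, SNR = 6.02 N + 1.76 dB. SNR = 6.02 × 16 + 1.76 = 96.32 + 1.76 = 98.08 dB.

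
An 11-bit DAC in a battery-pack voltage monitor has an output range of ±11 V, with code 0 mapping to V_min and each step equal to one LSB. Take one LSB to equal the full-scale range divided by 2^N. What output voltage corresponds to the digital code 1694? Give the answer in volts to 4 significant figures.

7.197 V

Full-scale range = 11 V − (-11 V) = 22 V. LSB = 22 V / 2^11.
V_out = V_min + code × LSB = -11 V + 1694 × 22 V / 2048
      = -11 + 18.1973 = 7.19727 V.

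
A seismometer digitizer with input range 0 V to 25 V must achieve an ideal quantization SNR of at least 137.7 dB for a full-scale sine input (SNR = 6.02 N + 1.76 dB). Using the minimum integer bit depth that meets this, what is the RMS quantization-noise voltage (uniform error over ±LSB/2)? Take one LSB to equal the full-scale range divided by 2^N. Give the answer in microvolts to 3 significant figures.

0.860 µV

Range is 25 V.
Solving 6.02 N ≥ 137.7 − 1.76: N ≥ 22.581. Round up → N = 23.
One LSB is 25 V / 8388608 = 2.9802 µV.
σ_q = LSB/√12 = 2.9802 µV/3.4641 = 0.860 µV.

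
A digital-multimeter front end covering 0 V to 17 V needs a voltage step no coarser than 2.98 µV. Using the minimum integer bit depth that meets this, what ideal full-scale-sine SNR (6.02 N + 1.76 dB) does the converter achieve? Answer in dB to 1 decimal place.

Range is 17 V.
Levels needed ≥ 17/2.98 µV = 5.705e6. 2^23 = 8388608 suffices, so N_min = 23.
Ideal SNR at N = 23: 6.02·23 + 1.76 = 140.2 dB.

140.2 dB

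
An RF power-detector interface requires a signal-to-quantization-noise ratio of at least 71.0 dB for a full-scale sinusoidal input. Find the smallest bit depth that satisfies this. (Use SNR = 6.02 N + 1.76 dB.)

Solving 6.02 N ≥ 71.0 − 1.76: N ≥ 11.502. Round up → N = 12.

12 bits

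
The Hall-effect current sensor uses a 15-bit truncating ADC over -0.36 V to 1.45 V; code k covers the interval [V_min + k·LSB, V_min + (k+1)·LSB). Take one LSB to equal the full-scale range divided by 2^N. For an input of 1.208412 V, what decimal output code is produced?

28394

Range = 1.45 − (-0.36) = 1.81 V. LSB = 1.81 V / 2^15 ≈ 55.24 µV.
V_in − V_min = 1.208412 − (-0.36) = 1.568412 V.
Divide by LSB: 1.568412 × 32768/1.81 = 28394.3229.
Truncating gives code 28394.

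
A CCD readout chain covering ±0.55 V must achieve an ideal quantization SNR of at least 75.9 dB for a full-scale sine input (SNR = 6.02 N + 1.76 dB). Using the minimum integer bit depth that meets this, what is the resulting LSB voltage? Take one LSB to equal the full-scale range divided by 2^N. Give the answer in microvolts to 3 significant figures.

134 µV

Full-scale range = 0.55 V − (-0.55 V) = 1.1 V.
N ≥ (75.9 − 1.76)/6.02 = 12.316 → N_min = 13.
One LSB is 1.1 V / 8192 = 134 µV.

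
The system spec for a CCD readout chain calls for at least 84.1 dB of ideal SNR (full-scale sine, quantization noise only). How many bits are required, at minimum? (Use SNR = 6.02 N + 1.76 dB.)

Solving 6.02 N ≥ 84.1 − 1.76: N ≥ 13.678. Round up → N = 14.

14 bits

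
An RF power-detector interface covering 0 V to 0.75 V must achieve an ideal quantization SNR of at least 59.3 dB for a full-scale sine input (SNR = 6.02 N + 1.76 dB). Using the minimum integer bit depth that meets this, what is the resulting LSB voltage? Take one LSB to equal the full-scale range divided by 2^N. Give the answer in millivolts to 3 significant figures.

0.732 mV

Range is 0.75 V.
Required N = ⌈(59.3 − 1.76)/6.02⌉ = ⌈9.558⌉ = 10.
LSB = 0.75 V / 2^10 = 0.732 mV.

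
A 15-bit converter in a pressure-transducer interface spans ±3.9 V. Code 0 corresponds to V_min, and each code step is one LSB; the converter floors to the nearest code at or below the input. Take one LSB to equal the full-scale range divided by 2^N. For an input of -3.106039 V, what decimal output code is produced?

Span: 3.9 V − (-3.9 V) = 7.8 V. LSB = 7.8 V / 2^15 ≈ 238.0 µV.
V_in − V_min = -3.106039 − (-3.9) = 0.793961 V.
Divide by LSB: 0.793961 × 32768/7.8 = 3335.4505.
Truncating gives code 3335.

3335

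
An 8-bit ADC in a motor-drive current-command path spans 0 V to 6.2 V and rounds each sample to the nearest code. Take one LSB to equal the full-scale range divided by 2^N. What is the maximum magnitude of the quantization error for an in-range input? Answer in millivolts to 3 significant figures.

12.1 mV

Full-scale range = 6.2 V.
Step size = 6.2/256 V = 24.219 mV.
Worst-case error for round-to-nearest is half an LSB: 12.1 mV.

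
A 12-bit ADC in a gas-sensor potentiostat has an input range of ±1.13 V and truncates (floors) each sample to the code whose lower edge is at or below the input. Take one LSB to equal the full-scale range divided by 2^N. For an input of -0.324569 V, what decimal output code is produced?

Span: 1.13 V − (-1.13 V) = 2.26 V. LSB = 2.26 V / 2^12 ≈ 0.5518 mV.
V_in − V_min = -0.324569 − (-1.13) = 0.805431 V.
Divide by LSB: 0.805431 × 4096/2.26 = 1459.7546.
Truncating gives code 1459.

1459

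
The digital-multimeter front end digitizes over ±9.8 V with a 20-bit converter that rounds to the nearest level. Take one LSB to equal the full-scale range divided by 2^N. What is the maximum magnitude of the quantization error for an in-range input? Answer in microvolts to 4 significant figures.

The full-scale span is 9.8 − (-9.8) = 19.6 V.
LSB = 19.6 V / 2^20 = 18.6920 µV.
|e|_max = LSB/2 = 9.346 µV.

9.346 µV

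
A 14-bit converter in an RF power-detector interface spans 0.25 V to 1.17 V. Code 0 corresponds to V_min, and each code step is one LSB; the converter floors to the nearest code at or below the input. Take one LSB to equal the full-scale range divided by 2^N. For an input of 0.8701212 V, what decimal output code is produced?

11043

The full-scale span is 1.17 − (0.25) = 0.92 V. LSB = 0.92 V / 2^14 ≈ 56.15 µV.
V_in − V_min = 0.8701212 − (0.25) = 0.6201212 V.
Divide by LSB: 0.6201212 × 16384/0.92 = 11043.5497.
Truncating gives code 11043.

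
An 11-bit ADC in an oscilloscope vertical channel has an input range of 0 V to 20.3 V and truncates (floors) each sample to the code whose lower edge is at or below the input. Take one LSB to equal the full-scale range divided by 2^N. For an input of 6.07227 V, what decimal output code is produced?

Span = 20.3 V. LSB = 20.3 V / 2^11 ≈ 9.912 mV.
code = ⌊(V_in − V_min)/LSB⌋ = ⌊(V_in − V_min) × 2^11 / range⌋
     = ⌊(6.07227 − (0)) × 2048 / 20.3⌋ = ⌊6.07227 × 2048/20.3⌋
     = ⌊612.611⌋ = 612.

612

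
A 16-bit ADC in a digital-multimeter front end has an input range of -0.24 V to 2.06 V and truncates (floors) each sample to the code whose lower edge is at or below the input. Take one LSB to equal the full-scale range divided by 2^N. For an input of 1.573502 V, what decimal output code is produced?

Range = 2.06 − (-0.24) = 2.3 V. LSB = 2.3 V / 2^16 ≈ 35.10 µV.
code = ⌊(V_in − V_min)/LSB⌋ = ⌊(V_in − V_min) × 2^16 / range⌋
     = ⌊(1.573502 − (-0.24)) × 65536 / 2.3⌋ = ⌊1.813502 × 65536/2.3⌋
     = ⌊51673.768⌋ = 51673.

51673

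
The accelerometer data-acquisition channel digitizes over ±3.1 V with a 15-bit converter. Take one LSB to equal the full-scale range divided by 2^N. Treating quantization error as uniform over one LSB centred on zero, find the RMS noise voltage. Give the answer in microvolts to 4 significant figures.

54.62 µV

Range = 3.1 − (-3.1) = 6.2 V.
LSB = 6.2 V / 2^15 = 189.209 µV.
For a uniform distribution on [−LSB/2, +LSB/2], V_rms = LSB/√12 = 189.209 µV/3.4641 = 54.62 µV.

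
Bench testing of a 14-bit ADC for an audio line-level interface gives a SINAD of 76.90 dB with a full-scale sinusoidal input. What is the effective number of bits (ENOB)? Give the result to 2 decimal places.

12.48 bits

ENOB = (SINAD − 1.76) / 6.02 = (76.90 − 1.76) / 6.02 = 75.14 / 6.02 = 12.4817.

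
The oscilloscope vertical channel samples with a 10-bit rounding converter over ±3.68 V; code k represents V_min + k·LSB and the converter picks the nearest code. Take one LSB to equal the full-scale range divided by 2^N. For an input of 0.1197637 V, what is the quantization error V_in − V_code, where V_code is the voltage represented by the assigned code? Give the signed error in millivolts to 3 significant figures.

The full-scale span is 3.68 − (-3.68) = 7.36 V. LSB = 7.36 V / 2^10 ≈ 7.188 mV.
(0.1197637 − (-3.68)) / LSB = 3.7997637 × 1024/7.36 = 528.6628. Nearest integer: k = 529.
V_code = -3.68 + (529/1024) × 7.36 = 0.1221875000 V.
Error = V_in − V_code = 0.1197637 − (0.1221875000) = −2.42 mV.

−2.42 mV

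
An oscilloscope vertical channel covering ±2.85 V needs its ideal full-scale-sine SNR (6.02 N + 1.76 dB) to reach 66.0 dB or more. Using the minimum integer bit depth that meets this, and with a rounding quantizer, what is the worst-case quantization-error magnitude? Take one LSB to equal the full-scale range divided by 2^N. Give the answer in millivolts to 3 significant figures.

1.39 mV

The full-scale span is 2.85 − (-2.85) = 5.7 V.
6.02 N + 1.76 ≥ 66.0 gives N ≥ 10.671, so the minimum integer is 11.
LSB = 5.7 V ÷ 2^11 = 5.7/2048 V = 2.7832 mV.
Max error for round-to-nearest is LSB/2 = 1.39 mV.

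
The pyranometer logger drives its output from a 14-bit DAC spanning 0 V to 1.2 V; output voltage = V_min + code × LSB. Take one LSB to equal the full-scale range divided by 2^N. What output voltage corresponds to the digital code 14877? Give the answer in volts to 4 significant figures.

1.090 V

Range is 1.2 V. LSB = 1.2 V / 2^14.
Output = V_min + (14877/16384) × range = 0 + 0.908020 × 1.2 V
      = 0 + 1.08962 = 1.08962 V.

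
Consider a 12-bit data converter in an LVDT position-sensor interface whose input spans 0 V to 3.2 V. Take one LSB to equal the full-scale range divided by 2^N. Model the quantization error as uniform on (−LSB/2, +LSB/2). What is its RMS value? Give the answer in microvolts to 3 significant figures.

Full-scale range = 3.2 V.
Step size = 3.2/4096 V = 0.78125 mV.
For a uniform distribution on [−LSB/2, +LSB/2], V_rms = LSB/√12 = 0.78125 mV/3.4641 = 226 µV.

226 µV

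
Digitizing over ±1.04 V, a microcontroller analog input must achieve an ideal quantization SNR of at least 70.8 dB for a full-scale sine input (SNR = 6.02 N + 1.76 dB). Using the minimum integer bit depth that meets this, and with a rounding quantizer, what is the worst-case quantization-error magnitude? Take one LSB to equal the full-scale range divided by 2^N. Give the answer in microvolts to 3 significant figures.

254 µV

Span: 1.04 V − (-1.04 V) = 2.08 V.
N ≥ (70.8 − 1.76)/6.02 = 11.468 → N_min = 12.
LSB = 2.08 V / 2^12 = 0.50781 mV.
Max error for round-to-nearest is LSB/2 = 254 µV.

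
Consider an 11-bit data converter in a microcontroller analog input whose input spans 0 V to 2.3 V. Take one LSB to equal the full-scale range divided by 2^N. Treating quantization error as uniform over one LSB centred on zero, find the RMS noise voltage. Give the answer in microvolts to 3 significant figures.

324 µV

Range is 2.3 V.
LSB = 2.3 V ÷ 2^11 = 2.3/2048 V = 1.1230 mV.
V_rms = LSB/√12 = 1.1230 mV / √12 = 324 µV.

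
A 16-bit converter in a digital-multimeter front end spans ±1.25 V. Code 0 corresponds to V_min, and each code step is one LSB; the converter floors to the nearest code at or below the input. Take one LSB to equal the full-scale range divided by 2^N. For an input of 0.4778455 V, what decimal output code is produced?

Full-scale range = 1.25 V − (-1.25 V) = 2.5 V. LSB = 2.5 V / 2^16 ≈ 38.15 µV.
code = ⌊(V_in − V_min)/LSB⌋ = ⌊(V_in − V_min) × 2^16 / range⌋
     = ⌊(0.4778455 − (-1.25)) × 65536 / 2.5⌋ = ⌊1.7278455 × 65536/2.5⌋
     = ⌊45294.433⌋ = 45294.

45294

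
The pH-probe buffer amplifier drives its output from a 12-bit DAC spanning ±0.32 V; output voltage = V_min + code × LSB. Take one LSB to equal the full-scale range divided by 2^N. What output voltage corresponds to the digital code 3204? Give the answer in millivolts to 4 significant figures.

Range = 0.32 − (-0.32) = 0.64 V. LSB = 0.64 V / 2^12.
Output = V_min + (3204/4096) × range = -0.32 + 0.782227 × 0.64 V
      = -0.32 + 0.500625 = 0.180625 V.

180.6 mV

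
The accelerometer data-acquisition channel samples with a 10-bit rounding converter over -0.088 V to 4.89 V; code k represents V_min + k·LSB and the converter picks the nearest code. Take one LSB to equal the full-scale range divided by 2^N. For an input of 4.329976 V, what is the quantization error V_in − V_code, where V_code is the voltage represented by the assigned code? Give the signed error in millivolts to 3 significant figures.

Span: 4.89 V − (-0.088 V) = 4.978 V. LSB = 4.978 V / 2^10 ≈ 4.861 mV.
Position in LSBs: (4.329976 − (-0.088)) × 1024/4.978 = 908.8002; rounding gives k = 909.
V_code = -0.088 + (909/1024) × 4.978 = 4.330947266 V.
e = 4.329976 − (4.330947266) = −0.971 mV.

−0.971 mV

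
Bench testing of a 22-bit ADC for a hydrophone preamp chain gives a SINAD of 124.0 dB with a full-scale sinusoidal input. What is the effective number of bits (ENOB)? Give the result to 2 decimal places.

20.31 bits

Inverting SNR = 6.02 N + 1.76: N_eff = (124.0 − 1.76)/6.02 = 20.3056.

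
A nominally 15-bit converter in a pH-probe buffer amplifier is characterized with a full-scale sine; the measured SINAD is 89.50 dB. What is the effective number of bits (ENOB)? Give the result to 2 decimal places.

14.57 bits

ENOB = (89.50 − 1.76)/6.02 = 14.5748 bits.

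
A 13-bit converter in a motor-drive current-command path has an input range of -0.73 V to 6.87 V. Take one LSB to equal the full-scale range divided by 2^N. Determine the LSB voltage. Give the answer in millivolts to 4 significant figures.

0.9277 mV

Range = 6.87 − (-0.73) = 7.6 V.
Number of codes = 2^13 = 8192.
LSB = 7.6 V / 2^13 = 0.9277 mV.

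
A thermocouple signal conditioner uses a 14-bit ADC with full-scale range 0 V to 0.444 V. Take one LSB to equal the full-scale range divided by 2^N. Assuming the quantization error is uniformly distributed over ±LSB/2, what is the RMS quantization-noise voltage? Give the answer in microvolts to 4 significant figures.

7.823 µV

Span = 0.444 V.
Step size = 0.444/16384 V = 27.0996 µV.
RMS of a uniform error over width LSB is LSB/√12 = 7.823 µV.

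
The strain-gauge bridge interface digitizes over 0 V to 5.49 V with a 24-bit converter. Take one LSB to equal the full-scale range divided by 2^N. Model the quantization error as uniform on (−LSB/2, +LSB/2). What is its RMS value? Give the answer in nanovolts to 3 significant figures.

94.5 nV

Span = 5.49 V.
Step size = 5.49/16777216 V = 327.23 nV.
For a uniform distribution on [−LSB/2, +LSB/2], V_rms = LSB/√12 = 327.23 nV/3.4641 = 94.5 nV.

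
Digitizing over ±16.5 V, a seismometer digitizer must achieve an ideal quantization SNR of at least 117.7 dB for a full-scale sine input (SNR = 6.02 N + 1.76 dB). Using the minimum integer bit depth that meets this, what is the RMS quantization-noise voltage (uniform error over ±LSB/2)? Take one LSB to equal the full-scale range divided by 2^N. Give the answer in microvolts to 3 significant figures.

Span: 16.5 V − (-16.5 V) = 33 V.
Solving 6.02 N ≥ 117.7 − 1.76: N ≥ 19.259. Round up → N = 20.
LSB = 33 V ÷ 2^20 = 33/1048576 V = 31.471 µV.
σ_q = LSB/√12 = 31.471 µV/3.4641 = 9.08 µV.

9.08 µV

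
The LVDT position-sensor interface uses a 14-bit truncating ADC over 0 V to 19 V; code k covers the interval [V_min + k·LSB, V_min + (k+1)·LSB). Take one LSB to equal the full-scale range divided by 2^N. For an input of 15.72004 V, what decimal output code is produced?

Span = 19 V. LSB = 19 V / 2^14 ≈ 1.160 mV.
V_in − V_min = 15.72004 − (0) = 15.72004 V.
Divide by LSB: 15.72004 × 16384/19 = 13555.6387.
Truncating gives code 13555.

13555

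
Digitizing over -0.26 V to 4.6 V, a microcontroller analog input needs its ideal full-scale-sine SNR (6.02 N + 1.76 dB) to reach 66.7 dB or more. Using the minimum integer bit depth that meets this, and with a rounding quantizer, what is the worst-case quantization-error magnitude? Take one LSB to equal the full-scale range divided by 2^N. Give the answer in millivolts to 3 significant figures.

1.19 mV

Span: 4.6 V − (-0.26 V) = 4.86 V.
6.02 N + 1.76 ≥ 66.7 gives N ≥ 10.787, so the minimum integer is 11.
Step size = 4.86/2048 V = 2.3730 mV.
Max error for round-to-nearest is LSB/2 = 1.19 mV.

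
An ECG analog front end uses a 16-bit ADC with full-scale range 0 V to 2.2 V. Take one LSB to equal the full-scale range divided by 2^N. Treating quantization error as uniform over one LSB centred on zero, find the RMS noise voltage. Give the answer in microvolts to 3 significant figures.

9.69 µV

V_FS = 2.2 V.
LSB = 2.2 V / 2^16 = 33.569 µV.
V_rms = LSB/√12 = 33.569 µV / √12 = 9.69 µV.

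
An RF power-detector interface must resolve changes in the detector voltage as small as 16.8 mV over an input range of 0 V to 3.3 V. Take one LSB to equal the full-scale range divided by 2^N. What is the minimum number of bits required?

Span = 3.3 V.
Required number of levels: 3.3/16.8 mV = 196.43; smallest N with 2^N ≥ that is 8.

8 bits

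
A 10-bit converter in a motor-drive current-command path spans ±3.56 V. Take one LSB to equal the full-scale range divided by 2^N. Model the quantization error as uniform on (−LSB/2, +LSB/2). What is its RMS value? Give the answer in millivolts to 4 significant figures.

Range = 3.56 − (-3.56) = 7.12 V.
LSB = 7.12 V / 2^10 = 6.95313 mV.
σ_q = LSB/√12 = 6.95313 mV/3.4641 = 2.007 mV.

2.007 mV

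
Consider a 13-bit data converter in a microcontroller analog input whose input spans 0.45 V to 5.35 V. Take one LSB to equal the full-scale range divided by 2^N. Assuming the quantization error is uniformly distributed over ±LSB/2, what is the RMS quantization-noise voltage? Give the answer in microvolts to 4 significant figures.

172.7 µV

Range = 5.35 − (0.45) = 4.9 V.
Step size = 4.9/8192 V = 0.598145 mV.
For a uniform distribution on [−LSB/2, +LSB/2], V_rms = LSB/√12 = 0.598145 mV/3.4641 = 172.7 µV.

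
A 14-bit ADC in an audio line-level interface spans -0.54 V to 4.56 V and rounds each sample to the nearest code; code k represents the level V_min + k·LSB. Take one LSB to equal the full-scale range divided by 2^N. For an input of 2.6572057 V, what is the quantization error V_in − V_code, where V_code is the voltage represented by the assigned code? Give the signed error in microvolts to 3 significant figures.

Span: 4.56 V − (-0.54 V) = 5.1 V. LSB = 5.1 V / 2^14 ≈ 311.3 µV.
Position in LSBs: (2.6572057 − (-0.54)) × 16384/5.1 = 10271.1800; rounding gives k = 10271.
Reconstructed level: -0.54 + 10271 × 5.1/16384 V = 2.6571496582 V.
Error = V_in − V_code = 2.6572057 − (2.6571496582) = +56.0 µV.

+56.0 µV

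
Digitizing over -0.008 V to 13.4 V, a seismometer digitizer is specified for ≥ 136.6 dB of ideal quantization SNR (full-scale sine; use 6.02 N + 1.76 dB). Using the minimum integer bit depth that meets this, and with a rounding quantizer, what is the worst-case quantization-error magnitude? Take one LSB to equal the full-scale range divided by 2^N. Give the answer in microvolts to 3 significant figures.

The full-scale span is 13.4 − (-0.008) = 13.408 V.
N ≥ (136.6 − 1.76)/6.02 = 22.399 → N_min = 23.
Step size = 13.408/8388608 V = 1.5984 µV.
|e|_max = LSB/2 = 0.799 µV.

0.799 µV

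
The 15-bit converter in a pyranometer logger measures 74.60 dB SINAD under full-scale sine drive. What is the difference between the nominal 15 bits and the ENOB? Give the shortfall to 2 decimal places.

2.90 bits

Effective bits = (74.60 − 1.76)/6.02 = 12.0997.
15 − 12.0997 = 2.90 bits below nominal.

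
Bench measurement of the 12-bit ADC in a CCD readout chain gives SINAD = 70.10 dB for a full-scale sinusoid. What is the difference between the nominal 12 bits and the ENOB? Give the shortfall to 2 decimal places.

0.65 bits

Effective bits = (70.10 − 1.76)/6.02 = 11.3522.
12 − 11.3522 = 0.65 bits below nominal.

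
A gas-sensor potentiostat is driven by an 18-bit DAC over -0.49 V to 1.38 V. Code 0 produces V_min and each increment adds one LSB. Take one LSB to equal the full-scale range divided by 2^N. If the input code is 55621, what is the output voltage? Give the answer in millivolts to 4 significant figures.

Range = 1.38 − (-0.49) = 1.87 V. LSB = 1.87 V / 2^18.
V_out = -0.49 + 55621 × (1.87/262144) V
      = -0.49 + 0.396772 = -0.0932285 V.

-93.23 mV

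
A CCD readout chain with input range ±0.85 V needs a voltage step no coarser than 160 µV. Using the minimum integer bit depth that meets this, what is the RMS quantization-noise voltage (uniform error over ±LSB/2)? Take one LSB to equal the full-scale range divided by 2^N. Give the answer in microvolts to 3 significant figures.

The full-scale span is 0.85 − (-0.85) = 1.7 V.
Need 2^N ≥ 1.7 V / 160 µV = 10620 → N_min = 14.
Step size = 1.7/16384 V = 103.76 µV.
RMS noise = LSB/√12 = 30.0 µV.

30.0 µV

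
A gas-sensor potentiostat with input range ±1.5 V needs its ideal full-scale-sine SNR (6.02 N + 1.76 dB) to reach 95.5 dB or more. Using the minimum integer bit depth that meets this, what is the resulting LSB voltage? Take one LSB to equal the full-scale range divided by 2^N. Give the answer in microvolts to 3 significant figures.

45.8 µV

The full-scale span is 1.5 − (-1.5) = 3 V.
N ≥ (95.5 − 1.76)/6.02 = 15.571 → N_min = 16.
Step size = 3/65536 V = 45.8 µV.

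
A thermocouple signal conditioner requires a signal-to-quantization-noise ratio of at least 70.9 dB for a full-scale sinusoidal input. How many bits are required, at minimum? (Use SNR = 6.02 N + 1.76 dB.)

12 bits

6.02 N + 1.76 ≥ 70.9 gives N ≥ 11.485, so the minimum integer is 12.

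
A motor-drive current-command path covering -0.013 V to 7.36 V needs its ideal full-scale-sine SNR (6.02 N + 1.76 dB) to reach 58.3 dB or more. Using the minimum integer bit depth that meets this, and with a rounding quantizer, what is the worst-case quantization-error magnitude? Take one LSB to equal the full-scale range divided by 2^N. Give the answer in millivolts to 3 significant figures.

3.60 mV

Full-scale range = 7.36 V − (-0.013 V) = 7.373 V.
N ≥ (58.3 − 1.76)/6.02 = 9.392 → N_min = 10.
LSB = 7.373 V / 2^10 = 7.2002 mV.
Max error for round-to-nearest is LSB/2 = 3.60 mV.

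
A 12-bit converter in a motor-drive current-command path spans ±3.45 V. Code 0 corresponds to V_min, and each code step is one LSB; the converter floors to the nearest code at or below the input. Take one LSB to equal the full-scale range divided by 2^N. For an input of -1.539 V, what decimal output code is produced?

1134

Full-scale range = 3.45 V − (-3.45 V) = 6.9 V. LSB = 6.9 V / 2^12 ≈ 1.685 mV.
V_in − V_min = -1.539 − (-3.45) = 1.911 V.
Divide by LSB: 1.911 × 4096/6.9 = 1134.4139.
Truncating gives code 1134.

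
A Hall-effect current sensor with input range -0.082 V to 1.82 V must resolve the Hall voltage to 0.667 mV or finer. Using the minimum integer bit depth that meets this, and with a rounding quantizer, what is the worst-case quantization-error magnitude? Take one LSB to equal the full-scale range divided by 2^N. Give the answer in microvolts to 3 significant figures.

Span: 1.82 V − (-0.082 V) = 1.902 V.
Levels needed ≥ 1.902/0.667 mV = 2852. 2^12 = 4096 suffices, so N_min = 12.
One LSB is 1.902 V / 4096 = 464.36 µV.
Max error for round-to-nearest is LSB/2 = 232 µV.

232 µV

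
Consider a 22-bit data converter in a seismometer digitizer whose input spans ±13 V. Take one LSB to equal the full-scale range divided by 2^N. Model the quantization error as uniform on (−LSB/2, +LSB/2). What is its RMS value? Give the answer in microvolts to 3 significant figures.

1.79 µV

Full-scale range = 13 V − (-13 V) = 26 V.
One LSB is 26 V / 4194304 = 6.1989 µV.
V_rms = LSB/√12 = 6.1989 µV / √12 = 1.79 µV.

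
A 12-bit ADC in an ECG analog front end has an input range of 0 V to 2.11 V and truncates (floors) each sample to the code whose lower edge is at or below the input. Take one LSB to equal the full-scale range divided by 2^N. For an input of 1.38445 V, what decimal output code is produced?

2687

Span = 2.11 V. LSB = 2.11 V / 2^12 ≈ 0.5151 mV.
code = ⌊(V_in − V_min)/LSB⌋ = ⌊(V_in − V_min) × 2^12 / range⌋
     = ⌊(1.38445 − (0)) × 4096 / 2.11⌋ = ⌊1.38445 × 4096/2.11⌋
     = ⌊2687.539⌋ = 2687.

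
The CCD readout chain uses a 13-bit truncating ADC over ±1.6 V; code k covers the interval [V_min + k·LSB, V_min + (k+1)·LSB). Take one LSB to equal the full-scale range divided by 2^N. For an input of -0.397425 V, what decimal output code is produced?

Span: 1.6 V − (-1.6 V) = 3.2 V. LSB = 3.2 V / 2^13 ≈ 390.6 µV.
(V_in − V_min) × 2^13/range = (-0.397425 − (-1.6)) × 8192/3.2 = 3078.592.
Floor → code = 3078.

3078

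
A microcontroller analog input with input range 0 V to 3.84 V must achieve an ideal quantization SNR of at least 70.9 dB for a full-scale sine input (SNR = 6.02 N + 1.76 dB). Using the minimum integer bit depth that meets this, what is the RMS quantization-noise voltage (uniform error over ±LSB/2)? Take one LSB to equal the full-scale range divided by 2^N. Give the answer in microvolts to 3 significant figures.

271 µV

Full-scale range = 3.84 V.
6.02 N + 1.76 ≥ 70.9 gives N ≥ 11.485, so the minimum integer is 12.
LSB = 3.84 V ÷ 2^12 = 3.84/4096 V = 0.93750 mV.
σ_q = LSB/√12 = 0.93750 mV/3.4641 = 271 µV.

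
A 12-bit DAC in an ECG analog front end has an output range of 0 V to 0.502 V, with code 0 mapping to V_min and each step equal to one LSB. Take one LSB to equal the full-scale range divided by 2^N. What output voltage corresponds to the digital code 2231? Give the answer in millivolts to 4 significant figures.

273.4 mV

Full-scale range = 0.502 V. LSB = 0.502 V / 2^12.
V_out = V_min + code × LSB = 0 V + 2231 × 0.502 V / 4096
      = 0 + 0.273428 = 0.273428 V.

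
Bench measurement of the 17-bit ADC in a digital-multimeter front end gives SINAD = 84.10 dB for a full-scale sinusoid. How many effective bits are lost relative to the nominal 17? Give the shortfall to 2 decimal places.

3.32 bits

Effective bits = (84.10 − 1.76)/6.02 = 13.6777.
Lost resolution: 17 − 13.6777 = 3.3223 bits.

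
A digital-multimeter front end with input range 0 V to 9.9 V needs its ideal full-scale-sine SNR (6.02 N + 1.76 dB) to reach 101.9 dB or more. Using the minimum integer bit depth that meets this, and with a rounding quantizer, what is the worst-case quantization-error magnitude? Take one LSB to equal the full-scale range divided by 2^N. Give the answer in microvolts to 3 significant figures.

Full-scale range = 9.9 V.
6.02 N + 1.76 ≥ 101.9 gives N ≥ 16.635, so the minimum integer is 17.
One LSB is 9.9 V / 131072 = 75.531 µV.
|e|_max = LSB/2 = 37.8 µV.

37.8 µV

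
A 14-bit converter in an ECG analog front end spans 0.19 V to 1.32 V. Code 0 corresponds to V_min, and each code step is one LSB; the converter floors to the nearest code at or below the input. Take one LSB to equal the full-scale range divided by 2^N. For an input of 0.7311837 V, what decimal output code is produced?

Range = 1.32 − (0.19) = 1.13 V. LSB = 1.13 V / 2^14 ≈ 68.97 µV.
V_in − V_min = 0.7311837 − (0.19) = 0.5411837 V.
Divide by LSB: 0.5411837 × 16384/1.13 = 7846.6847.
Truncating gives code 7846.

7846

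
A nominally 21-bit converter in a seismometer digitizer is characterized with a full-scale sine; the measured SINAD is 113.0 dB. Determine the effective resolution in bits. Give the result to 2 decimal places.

ENOB = (SINAD − 1.76) / 6.02 = (113.0 − 1.76) / 6.02 = 111.24 / 6.02 = 18.4784.

18.48 bits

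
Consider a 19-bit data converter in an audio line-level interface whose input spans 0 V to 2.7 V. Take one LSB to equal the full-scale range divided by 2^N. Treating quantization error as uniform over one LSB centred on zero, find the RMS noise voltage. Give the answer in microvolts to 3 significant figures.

1.49 µV

Full-scale range = 2.7 V.
LSB = 2.7 V ÷ 2^19 = 2.7/524288 V = 5.1498 µV.
RMS of a uniform error over width LSB is LSB/√12 = 1.49 µV.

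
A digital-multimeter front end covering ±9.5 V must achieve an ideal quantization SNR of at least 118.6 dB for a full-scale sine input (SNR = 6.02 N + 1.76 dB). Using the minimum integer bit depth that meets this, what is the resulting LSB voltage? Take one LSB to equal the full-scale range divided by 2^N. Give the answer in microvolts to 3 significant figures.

Span: 9.5 V − (-9.5 V) = 19 V.
Required N = ⌈(118.6 − 1.76)/6.02⌉ = ⌈19.409⌉ = 20.
Step size = 19/1048576 V = 18.1 µV.

18.1 µV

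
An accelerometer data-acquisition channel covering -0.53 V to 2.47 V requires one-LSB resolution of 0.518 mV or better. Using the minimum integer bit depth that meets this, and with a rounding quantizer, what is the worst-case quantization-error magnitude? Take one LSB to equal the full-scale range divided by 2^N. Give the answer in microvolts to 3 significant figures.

183 µV

The full-scale span is 2.47 − (-0.53) = 3 V.
3 V / 0.518 mV = 5792. Since 2^12 = 4096 and 2^13 = 8192, N = 13.
Step size = 3/8192 V = 366.21 µV.
|e|_max = LSB/2 = 183 µV.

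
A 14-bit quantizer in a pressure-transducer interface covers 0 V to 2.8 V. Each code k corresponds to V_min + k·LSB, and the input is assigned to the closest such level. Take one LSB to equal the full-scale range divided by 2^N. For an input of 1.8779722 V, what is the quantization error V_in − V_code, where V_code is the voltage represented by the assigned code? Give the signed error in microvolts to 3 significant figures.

−30.7 µV

Span = 2.8 V. LSB = 2.8 V / 2^14 ≈ 170.9 µV.
(V_in − V_min)/LSB = (1.8779722 − (0)) × 16384/2.8 = 10988.8202 → nearest code k = 10989.
Reconstructed level: 0 + 10989 × 2.8/16384 V = 1.8780029297 V.
V_in − V_code = 1.8779722 − (1.8780029297) = −30.7 µV.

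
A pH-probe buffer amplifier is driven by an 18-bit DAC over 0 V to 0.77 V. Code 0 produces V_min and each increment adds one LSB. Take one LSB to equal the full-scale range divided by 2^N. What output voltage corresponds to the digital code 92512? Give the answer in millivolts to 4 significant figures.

271.7 mV

Range is 0.77 V. LSB = 0.77 V / 2^18.
Output = V_min + (92512/262144) × range = 0 + 0.352905 × 0.77 V
      = 0 V + 0.271737 V = 0.271737 V.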